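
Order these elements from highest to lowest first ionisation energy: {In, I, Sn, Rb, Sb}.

Removing the outermost electron gets harder across a period and easier down a group.
All lie in period 5, so first ionization energy increases left to right.
So from highest to lowest: I > Sb > Sn > In > Rb.

I > Sb > Sn > In > Rb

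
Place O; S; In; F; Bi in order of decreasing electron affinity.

Atoms with high Z_eff and room in the valence shell (especially the halogens) have the most exothermic electron affinities.
These span different periods and groups, so the two trends combine.
Bi > In: the two effects oppose for this pair; the across-period effect wins (91 vs 29 kJ/mol).
O > Bi: relative to Bi, both the across-period and down-group shifts push O's electron affinity up.
S > O: this pair runs against the simple trend — see the exception note.
F > S: both effects reinforce here, so F is clearly the higher of the two.
Note the exception: S has a higher electron affinity than O, contrary to the simple trend — the compact 2p subshell of O repels the added electron more than S's larger 3p does.
Tabulated electron affinity (kJ/mol): O 141, F 328, S 200, In 29, Bi 91.
So from highest to lowest: F > S > O > Bi > In.

F > S > O > Bi > In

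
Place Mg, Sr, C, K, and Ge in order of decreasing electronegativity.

C > Ge > Mg > Sr > K

C is in period 2, group 14; Mg is in period 3, group 2; K is in period 4, group 1; Ge is in period 4, group 14; Sr is in period 5, group 2.
Atoms toward the upper right of the periodic table pull bonding electrons most strongly.
These span different periods and groups, so the two trends combine.
Sr > K: the two effects oppose for this pair; the across-period effect wins (0.95 vs 0.82).
Mg > Sr: they share group 2; the group trend gives Mg the larger value.
Ge > Mg: the two effects oppose for this pair; the across-period effect wins (2.01 vs 1.31).
C > Ge: C sits above Ge in group 14, so the down-group effect alone puts C higher.
Approximate values (Pauling): C 2.55, Mg 1.31, K 0.82, Ge 2.01, Sr 0.95.
So from highest to lowest: C > Ge > Mg > Sr > K.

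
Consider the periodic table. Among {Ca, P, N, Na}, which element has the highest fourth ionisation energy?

Na

Consider each +3 ion: Ca³⁺ is already 1 electron into the core; P³⁺ still has 2 valence electrons; N³⁺ still has 2 valence electrons; Na³⁺ is already 2 electrons into the core.
Usually core removal costs more than valence removal, but here the competition is close: a tightly held n=2 valence electron can cost more to remove than an n=3 core electron, so the actual values have to decide it.
Valence configurations: P³⁺ [Ne]3s², N³⁺ [He]2s².
Approximate IE_4 values (kJ/mol): Ca 6491, P 4964, N 7475, Na 9543.
Hence IE_4: P < Ca < N < Na.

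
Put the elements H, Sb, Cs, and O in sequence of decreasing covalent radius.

H is in period 1, group 1; O is in period 2, group 16; Sb is in period 5, group 15; Cs is in period 6, group 1.
Across a period the added protons contract the valence shell; down a group each new principal shell makes the atom larger.
Here both period and group differ, so the two effects have to be weighed against each other.
O > H: the two effects oppose for this pair; the down-group effect wins (63 vs 32 pm).
Sb > O: relative to O, both the across-period and down-group shifts push Sb's atomic radius up.
Cs > Sb: relative to Sb, both the across-period and down-group shifts push Cs's atomic radius up.
Approximate values (pm): H 32, O 63, Sb 140, Cs 232.
So from largest to smallest: Cs > Sb > O > H.

Cs, Sb, O, H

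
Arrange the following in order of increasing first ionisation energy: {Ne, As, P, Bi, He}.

Bi, As, P, Ne, He

Across a period the outer electron is held more tightly (higher IE₁); down a group it sits in a higher shell, more shielded, and comes off more easily.
Here both period and group differ, so the two effects have to be weighed against each other.
As > Bi: they share group 15; the group trend gives As the larger value.
P > As: P sits above As in group 15, so the down-group effect alone puts P higher.
Ne > P: both effects reinforce here, so Ne is clearly the higher of the two.
He > Ne: they share group 18; the group trend gives He the larger value.
For reference (kJ/mol): He 2372, Ne 2081, P 1012, As 947, Bi 703.
So from lowest to highest: Bi < As < P < Ne < He.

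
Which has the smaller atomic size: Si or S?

S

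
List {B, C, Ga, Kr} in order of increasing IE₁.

B is in period 2, group 13; C is in period 2, group 14; Ga is in period 4, group 13; Kr is in period 4, group 18.
Removing the outermost electron gets harder across a period and easier down a group.
These span different periods and groups, so the two trends combine.
B > Ga: they share group 13; the group trend gives B the larger value.
C > B: both are in period 2; the period trend gives C the larger value.
Kr > C: period and group pull opposite ways; the across-period shift dominates (1351 vs 1086 kJ/mol).
For reference (kJ/mol): B 801, C 1086, Ga 579, Kr 1351.
So from lowest to highest: Ga < B < C < Kr.

Ga, B, C, Kr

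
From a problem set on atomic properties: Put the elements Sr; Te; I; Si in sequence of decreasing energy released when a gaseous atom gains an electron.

I > Te > Si > Sr

EA tends to increase across a period and decrease down a group, though the pattern is less regular than for IE or radius.
These span different periods and groups, so the two trends combine.
Si > Sr: relative to Sr, both the across-period and down-group shifts push Si's electron affinity up.
Te > Si: period and group pull opposite ways; the across-period shift dominates (190 vs 134 kJ/mol).
I > Te: both are in period 5; the period trend gives I the larger value.
Approximate values (kJ/mol): Si 134, Sr 5, Te 190, I 295.
So from highest to lowest: I > Te > Si > Sr.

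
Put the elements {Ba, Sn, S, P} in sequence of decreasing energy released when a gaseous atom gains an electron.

Electron affinity generally becomes more exothermic across a period toward the halogens and less exothermic down a group.
Neither a single period nor a single group — weigh both effects.
P > Ba: both effects reinforce here, so P is clearly the higher of the two.
Sn > P: this pair runs against the simple trend — see the exception note.
S > Sn: both effects reinforce here, so S is clearly the higher of the two.
Note the exception: Sn has a higher electron affinity than P, contrary to the simple trend — adding an electron to P's half-filled np³ subshell costs electron-pairing energy.
Tabulated electron affinity (kJ/mol): P 72, S 200, Sn 107, Ba 14.
So from highest to lowest: S > Sn > P > Ba.

S > Sn > P > Ba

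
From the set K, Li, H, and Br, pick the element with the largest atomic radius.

H is in period 1, group 1; Li is in period 2, group 1; K is in period 4, group 1; Br is in period 4, group 17.
Across a period the added protons contract the valence shell; down a group each new principal shell makes the atom larger.
Neither a single period nor a single group — weigh both effects.
Br > H: the two effects oppose for this pair; the down-group effect wins (114 vs 32 pm).
Li > Br: period and group pull opposite ways; the across-period shift dominates (133 vs 114 pm).
K > Li: K sits below Li in group 1, so the down-group effect alone puts K larger.
For reference (pm): H 32, Li 133, K 196, Br 114.
The largest atomic radius among these belongs to K.

K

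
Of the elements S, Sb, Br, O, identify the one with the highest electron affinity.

Br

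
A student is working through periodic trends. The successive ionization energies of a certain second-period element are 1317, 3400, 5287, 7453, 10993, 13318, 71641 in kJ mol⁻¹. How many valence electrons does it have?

6

Look for the largest jump between consecutive ionization energies: IE7/IE6 ≈ 5.4, far larger than any earlier ratio.
That jump marks the point where a core electron is being removed. So the atom has 6 valence electrons.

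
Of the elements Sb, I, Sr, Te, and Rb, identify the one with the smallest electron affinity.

Sr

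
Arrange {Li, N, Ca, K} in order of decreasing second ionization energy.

Li > K > N > Ca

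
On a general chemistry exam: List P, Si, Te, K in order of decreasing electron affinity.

Te, Si, P, K

Si is in period 3, group 14; P is in period 3, group 15; K is in period 4, group 1; Te is in period 5, group 16.
Atoms with high Z_eff and room in the valence shell (especially the halogens) have the most exothermic electron affinities.
Neither a single period nor a single group — weigh both effects.
P > K: relative to K, both the across-period and down-group shifts push P's electron affinity up.
Si > P: this pair runs against the simple trend — see the exception note.
Te > Si: the two effects oppose for this pair; the across-period effect wins (190 vs 134 kJ/mol).
Note the exception: Si has a higher electron affinity than P, contrary to the simple trend — adding an electron to P's half-filled 3p³ is unfavourable, so Si (3p²) has the more exothermic EA.
Approximate values (kJ/mol): Si 134, P 72, K 48, Te 190.
So from highest to lowest: Te > Si > P > K.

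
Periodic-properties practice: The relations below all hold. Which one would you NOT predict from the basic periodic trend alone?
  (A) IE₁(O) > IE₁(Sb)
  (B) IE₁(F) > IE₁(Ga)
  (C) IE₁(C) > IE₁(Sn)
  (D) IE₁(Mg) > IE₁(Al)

(D)

The general trend: IE₁ increases across a period and decreases down a group.
(A) O (period 2, group 16) vs Sb (period 5, group 15): the stated order agrees with the simple trend.
(B) F (period 2, group 17) vs Ga (period 4, group 13): the stated order agrees with the simple trend.
(C) C (period 2, group 14) vs Sn (period 5, group 14): the stated order agrees with the simple trend.
(D) Mg (period 3, group 2) vs Al (period 3, group 13): the stated order contradicts the simple trend.
The exception is (D): Al's single 3p electron is easier to remove than one from Mg's filled 3s².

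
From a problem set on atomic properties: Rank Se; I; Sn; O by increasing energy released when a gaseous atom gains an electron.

Sn, O, Se, I

O is in period 2, group 16; Se is in period 4, group 16; Sn is in period 5, group 14; I is in period 5, group 17.
Adding an electron releases more energy for atoms nearer the top right (short of the noble gases).
Neither a single period nor a single group — weigh both effects.
O > Sn: relative to Sn, both the across-period and down-group shifts push O's electron affinity up.
Se > O: this pair runs against the simple trend — see the exception note.
I > Se: the two effects oppose for this pair; the across-period effect wins (295 vs 195 kJ/mol).
Note the exception: Se has a higher electron affinity than O, contrary to the simple trend — O's compact 2p subshell gives strong electron–electron repulsion on the added electron.
For reference (kJ/mol): O 141, Se 195, Sn 107, I 295.
So from lowest to highest: Sn < O < Se < I.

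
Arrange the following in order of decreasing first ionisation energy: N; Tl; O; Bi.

N, O, Bi, Tl

N is in period 2, group 15; O is in period 2, group 16; Tl is in period 6, group 13; Bi is in period 6, group 15.
Removing the outermost electron gets harder across a period and easier down a group.
Here both period and group differ, so the two effects have to be weighed against each other.
Bi > Tl: Bi lies to the right of Tl in period 6, so the across-period effect alone puts Bi higher.
O > Bi: both effects reinforce here, so O is clearly the higher of the two.
N > O: this pair runs against the simple trend — see the exception note.
Note the exception: N has a higher first ionization energy than O, contrary to the simple trend — pairing an electron in O's 2p⁴ costs repulsion energy, so O ionizes more easily than half-filled N (2p³).
Tabulated first ionization energy (kJ/mol): N 1402, O 1314, Tl 589, Bi 703.
So from highest to lowest: N > O > Bi > Tl.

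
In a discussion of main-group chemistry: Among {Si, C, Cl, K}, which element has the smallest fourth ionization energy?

Si

The fourth ionization energy removes an electron from the +3 ion. For each element: Si³⁺ still has 1 valence electron; C³⁺ still has 1 valence electron; Cl³⁺ still has 4 valence electrons; K³⁺ is already 2 electrons into the core.
Usually core removal costs more than valence removal, but here the competition is close: a tightly held n=2 valence electron can cost more to remove than an n=3 core electron, so the actual values have to decide it.
Valence configurations: Si³⁺ [Ne]3s¹, C³⁺ [He]2s¹, Cl³⁺ [Ne]3s²3p².
Tabulated IE_4 (kJ/mol): Si 4356, C 6223, Cl 5159, K 5877.
Hence IE_4: Si < Cl < K < C.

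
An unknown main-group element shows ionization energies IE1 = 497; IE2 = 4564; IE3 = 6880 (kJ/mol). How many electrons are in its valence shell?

Look for the largest jump between consecutive ionization energies: IE2/IE1 ≈ 9.2, far larger than any earlier ratio.
That jump marks the point where a core electron is being removed. So the atom has 1 valence electron.

1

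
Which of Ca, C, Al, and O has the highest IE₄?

Al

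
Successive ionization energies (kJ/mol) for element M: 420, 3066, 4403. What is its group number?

Group 1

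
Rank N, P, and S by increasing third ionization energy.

P < S < N

After 2 electrons have been removed, what remains? N²⁺ still has 3 valence electrons; P²⁺ still has 3 valence electrons; S²⁺ still has 4 valence electrons.
All are still removing valence electrons, so compare the +2 ions as you would atoms: IE_3 generally rises across a period (higher Z_eff) and falls down a group (larger shell), subject to the usual subshell exceptions.
Valence configurations: N²⁺ [He]2s²2p¹, P²⁺ [Ne]3s²3p¹, S²⁺ [Ne]3s²3p².
Tabulated IE_3 (kJ/mol): N 4578, P 2914, S 3357.
So the third ionization energies run P < S < N.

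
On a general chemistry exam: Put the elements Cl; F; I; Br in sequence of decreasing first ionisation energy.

IE₁ increases left→right with effective nuclear charge and decreases top→bottom as the valence shell moves farther out.
All are in group 17, so first ionization energy increases up the group.
So from highest to lowest: F > Cl > Br > I.

F > Cl > Br > I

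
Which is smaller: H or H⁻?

Forming H⁻ adds 1 electron to H. More electron–electron repulsion in the same shell, with unchanged nuclear charge, lets the cloud expand.
An anion is larger than its parent atom: H⁻ > H.

H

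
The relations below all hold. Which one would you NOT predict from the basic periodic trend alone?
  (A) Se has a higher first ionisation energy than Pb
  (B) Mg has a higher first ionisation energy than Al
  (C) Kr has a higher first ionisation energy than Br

(B)

The general trend: first ionisation energy increases across a period and decreases down a group.
(A) Se (period 4, group 16) vs Pb (period 6, group 14): the stated order agrees with the simple trend.
(B) Mg (period 3, group 2) vs Al (period 3, group 13): the stated order contradicts the simple trend.
(C) Kr (period 4, group 18) vs Br (period 4, group 17): the stated order agrees with the simple trend.
The exception is (B): Al's single 3p electron is easier to remove than one from Mg's filled 3s².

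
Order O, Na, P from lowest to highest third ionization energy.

P, O, Na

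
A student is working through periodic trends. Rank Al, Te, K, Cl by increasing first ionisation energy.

Al is in period 3, group 13; Cl is in period 3, group 17; K is in period 4, group 1; Te is in period 5, group 16.
IE₁ increases left→right with effective nuclear charge and decreases top→bottom as the valence shell moves farther out.
Neither a single period nor a single group — weigh both effects.
Al > K: relative to K, both the across-period and down-group shifts push Al's first ionization energy up.
Te > Al: the two effects oppose for this pair; the across-period effect wins (869 vs 578 kJ/mol).
Cl > Te: both effects reinforce here, so Cl is clearly the higher of the two.
For reference (kJ/mol): Al 578, Cl 1251, K 419, Te 869.
So from lowest to highest: K < Al < Te < Cl.

K < Al < Te < Cl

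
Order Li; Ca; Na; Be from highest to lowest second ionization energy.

IE_2 is the cost of taking one more electron from the +1 cation: Li⁺ is the bare [He] core; Ca⁺ still has 1 valence electron; Na⁺ is the bare [Ne] core; Be⁺ still has 1 valence electron.
Core electrons are held far more tightly than valence electrons, so Na and Li top the IE_2 order.
Valence configurations: Ca⁺ [Ar]4s¹, Be⁺ [He]2s¹.
The numbers (kJ/mol): Li 7298, Ca 1145, Na 4562, Be 1757.
Hence IE_2: Ca < Be < Na < Li.

Li, Na, Be, Ca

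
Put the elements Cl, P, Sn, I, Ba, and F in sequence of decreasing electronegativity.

F, Cl, I, P, Sn, Ba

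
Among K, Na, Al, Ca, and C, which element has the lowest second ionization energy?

Ca

Consider each +1 ion: K⁺ is the bare [Ar] core; Na⁺ is the bare [Ne] core; Al⁺ still has 2 valence electrons; Ca⁺ still has 1 valence electron; C⁺ still has 3 valence electrons.
Breaking into a closed-shell core is much more expensive than removing a leftover valence electron — K and Na have the largest IE_2 here.
Valence configurations: Al⁺ [Ne]3s², Ca⁺ [Ar]4s¹, C⁺ [He]2s²2p¹.
Tabulated IE_2 (kJ/mol): K 3052, Na 4562, Al 1817, Ca 1145, C 2353.
Putting it together, IE_2: Ca < Al < C < K < Na.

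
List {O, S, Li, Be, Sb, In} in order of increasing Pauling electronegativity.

Li, Be, In, Sb, S, O

Li is in period 2, group 1; Be is in period 2, group 2; O is in period 2, group 16; S is in period 3, group 16; In is in period 5, group 13; Sb is in period 5, group 15.
EN rises left→right (higher Z_eff, smaller atoms) and falls top→bottom (larger, more shielded atoms).
Neither a single period nor a single group — weigh both effects.
Be > Li: both are in period 2; the period trend gives Be the larger value.
In > Be: the two effects oppose for this pair; the across-period effect wins (1.78 vs 1.57).
Sb > In: Sb lies to the right of In in period 5, so the across-period effect alone puts Sb higher.
S > Sb: both effects reinforce here, so S is clearly the higher of the two.
O > S: they share group 16; the group trend gives O the larger value.
For reference (Pauling): Li 0.98, Be 1.57, O 3.44, S 2.58, In 1.78, Sb 2.05.
So from lowest to highest: Li < Be < In < Sb < S < O.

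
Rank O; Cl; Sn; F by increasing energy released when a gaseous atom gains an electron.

O is in period 2, group 16; F is in period 2, group 17; Cl is in period 3, group 17; Sn is in period 5, group 14.
Electron affinity generally becomes more exothermic across a period toward the halogens and less exothermic down a group.
These span different periods and groups, so the two trends combine.
O > Sn: relative to Sn, both the across-period and down-group shifts push O's electron affinity up.
F > O: F lies to the right of O in period 2, so the across-period effect alone puts F higher.
Cl > F: this pair runs against the simple trend — see the exception note.
Note the exception: Cl has a higher electron affinity than F, contrary to the simple trend — F's small 2p subshell makes the incoming electron feel strong e⁻–e⁻ repulsion, so Cl actually releases more energy on gaining an electron.
For reference (kJ/mol): O 141, F 328, Cl 349, Sn 107.
So from lowest to highest: Sn < O < F < Cl.

Sn, O, F, Cl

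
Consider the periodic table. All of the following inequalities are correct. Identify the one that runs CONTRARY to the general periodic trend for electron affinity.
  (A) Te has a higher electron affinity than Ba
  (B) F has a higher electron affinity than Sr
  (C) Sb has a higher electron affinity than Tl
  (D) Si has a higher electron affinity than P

The general trend: electron affinity increases across a period and decreases down a group.
(A) Te (period 5, group 16) vs Ba (period 6, group 2): the stated order agrees with the simple trend.
(B) F (period 2, group 17) vs Sr (period 5, group 2): the stated order agrees with the simple trend.
(C) Sb (period 5, group 15) vs Tl (period 6, group 13): the stated order agrees with the simple trend.
(D) Si (period 3, group 14) vs P (period 3, group 15): the stated order contradicts the simple trend.
The exception is (D): adding an electron to P's half-filled 3p³ is unfavourable, so Si (3p²) has the more exothermic EA.

(D)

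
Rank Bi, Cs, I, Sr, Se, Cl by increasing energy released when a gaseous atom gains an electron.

Sr < Cs < Bi < Se < I < Cl

Cl is in period 3, group 17; Se is in period 4, group 16; Sr is in period 5, group 2; I is in period 5, group 17; Cs is in period 6, group 1; Bi is in period 6, group 15.
Electron affinity generally becomes more exothermic across a period toward the halogens and less exothermic down a group.
Here both period and group differ, so the two effects have to be weighed against each other.
Cs > Sr: this pair runs against the simple trend — see the exception note.
Bi > Cs: Bi lies to the right of Cs in period 6, so the across-period effect alone puts Bi higher.
Se > Bi: both effects reinforce here, so Se is clearly the higher of the two.
I > Se: the two effects oppose for this pair; the across-period effect wins (295 vs 195 kJ/mol).
Cl > I: they share group 17; the group trend gives Cl the larger value.
Note the exception: Cs has a higher electron affinity than Sr, contrary to the simple trend — adding an electron to Sr (ns²) has to open a new, higher-energy np subshell, which is unfavourable.
Approximate values (kJ/mol): Cl 349, Se 195, Sr 5, I 295, Cs 46, Bi 91.
So from lowest to highest: Sr < Cs < Bi < Se < I < Cl.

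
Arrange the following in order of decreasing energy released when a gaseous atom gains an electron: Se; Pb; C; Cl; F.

Cl > F > Se > C > Pb

C is in period 2, group 14; F is in period 2, group 17; Cl is in period 3, group 17; Se is in period 4, group 16; Pb is in period 6, group 14.
Electron affinity generally becomes more exothermic across a period toward the halogens and less exothermic down a group.
Neither a single period nor a single group — weigh both effects.
C > Pb: they share group 14; the group trend gives C the larger value.
Se > C: the two effects oppose for this pair; the across-period effect wins (195 vs 122 kJ/mol).
F > Se: relative to Se, both the across-period and down-group shifts push F's electron affinity up.
Cl > F: this pair runs against the simple trend — see the exception note.
Note the exception: Cl has a higher electron affinity than F, contrary to the simple trend — F's small 2p subshell makes the incoming electron feel strong e⁻–e⁻ repulsion, so Cl actually releases more energy on gaining an electron.
Tabulated electron affinity (kJ/mol): C 122, F 328, Cl 349, Se 195, Pb 35.
So from highest to lowest: Cl > F > Se > C > Pb.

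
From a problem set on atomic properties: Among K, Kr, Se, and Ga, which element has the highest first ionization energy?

Kr

K is in period 4, group 1; Ga is in period 4, group 13; Se is in period 4, group 16; Kr is in period 4, group 18.
IE₁ increases left→right with effective nuclear charge and decreases top→bottom as the valence shell moves farther out.
All lie in period 4, so first ionization energy increases left to right.
The highest first ionization energy among these belongs to Kr.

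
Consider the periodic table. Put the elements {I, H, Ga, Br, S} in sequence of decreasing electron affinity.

Br > I > S > H > Ga

H is in period 1, group 1; S is in period 3, group 16; Ga is in period 4, group 13; Br is in period 4, group 17; I is in period 5, group 17.
Adding an electron releases more energy for atoms nearer the top right (short of the noble gases).
These span different periods and groups, so the two trends combine.
H > Ga: the two effects oppose for this pair; the down-group effect wins (73 vs 29 kJ/mol).
S > H: period and group pull opposite ways; the across-period shift dominates (200 vs 73 kJ/mol).
I > S: period and group pull opposite ways; the across-period shift dominates (295 vs 200 kJ/mol).
Br > I: Br sits above I in group 17, so the down-group effect alone puts Br higher.
Approximate values (kJ/mol): H 73, S 200, Ga 29, Br 325, I 295.
So from highest to lowest: Br > I > S > H > Ga.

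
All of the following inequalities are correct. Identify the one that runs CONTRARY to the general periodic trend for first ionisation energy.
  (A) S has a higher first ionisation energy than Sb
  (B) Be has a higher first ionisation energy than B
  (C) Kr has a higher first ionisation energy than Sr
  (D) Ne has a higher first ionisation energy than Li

The general trend: first ionisation energy increases across a period and decreases down a group.
(A) S (period 3, group 16) vs Sb (period 5, group 15): the stated order agrees with the simple trend.
(B) Be (period 2, group 2) vs B (period 2, group 13): the stated order contradicts the simple trend.
(C) Kr (period 4, group 18) vs Sr (period 5, group 2): the stated order agrees with the simple trend.
(D) Ne (period 2, group 18) vs Li (period 2, group 1): the stated order agrees with the simple trend.
The exception is (B): removing B's lone 2p electron is easier than breaking Be's filled 2s².

(B)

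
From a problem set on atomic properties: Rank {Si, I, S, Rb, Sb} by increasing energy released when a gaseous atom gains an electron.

Rb < Sb < Si < S < I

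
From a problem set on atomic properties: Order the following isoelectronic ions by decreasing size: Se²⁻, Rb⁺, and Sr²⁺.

All of these have 36 electrons, so size is governed by nuclear charge alone: the more protons, the stronger the pull on the same electron cloud, and the smaller the ion.
Nuclear charges: Sr²⁺ (Z=38), Rb⁺ (Z=37), Se²⁻ (Z=34).
Largest to smallest: Se²⁻ > Rb⁺ > Sr²⁺.

Se²⁻, Rb⁺, Sr²⁺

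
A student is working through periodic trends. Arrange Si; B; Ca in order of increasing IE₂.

Ca, Si, B

The second ionization energy removes an electron from the +1 ion. For each element: Si⁺ still has 3 valence electrons; B⁺ still has 2 valence electrons; Ca⁺ still has 1 valence electron.
All are still removing valence electrons, so compare the +1 ions as you would atoms: IE_2 generally rises across a period (higher Z_eff) and falls down a group (larger shell), subject to the usual subshell exceptions.
Valence configurations: Si⁺ [Ne]3s²3p¹, B⁺ [He]2s², Ca⁺ [Ar]4s¹.
Tabulated IE_2 (kJ/mol): Si 1577, B 2427, Ca 1145.
Hence IE_2: Ca < Si < B.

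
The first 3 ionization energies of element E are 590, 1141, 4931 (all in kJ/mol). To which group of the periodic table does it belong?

Group 2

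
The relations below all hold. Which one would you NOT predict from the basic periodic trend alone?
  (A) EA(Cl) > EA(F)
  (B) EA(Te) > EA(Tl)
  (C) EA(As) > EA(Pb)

(A)

The general trend: electron affinity increases across a period and decreases down a group.
(A) Cl (period 3, group 17) vs F (period 2, group 17): the stated order contradicts the simple trend.
(B) Te (period 5, group 16) vs Tl (period 6, group 13): the stated order agrees with the simple trend.
(C) As (period 4, group 15) vs Pb (period 6, group 14): the stated order agrees with the simple trend.
The exception is (A): F's small 2p subshell makes the incoming electron feel strong e⁻–e⁻ repulsion, so Cl actually releases more energy on gaining an electron.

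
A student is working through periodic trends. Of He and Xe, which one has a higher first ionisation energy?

He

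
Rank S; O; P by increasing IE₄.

S, P, O

The fourth ionization energy removes an electron from the +3 ion. For each element: S³⁺ still has 3 valence electrons; O³⁺ still has 3 valence electrons; P³⁺ still has 2 valence electrons.
All are still removing valence electrons, so compare the +3 ions as you would atoms: IE_4 generally rises across a period (higher Z_eff) and falls down a group (larger shell), subject to the usual subshell exceptions.
Valence configurations: S³⁺ [Ne]3s²3p¹, O³⁺ [He]2s²2p¹, P³⁺ [Ne]3s².
S³⁺ loses a lone 3p electron whereas P³⁺ must break into a filled 3s² pair, so IE_4(P) > IE_4(S) even though S has the higher nuclear charge.
The numbers (kJ/mol): S 4556, O 7469, P 4964.
So the fourth ionization energies run S < P < O.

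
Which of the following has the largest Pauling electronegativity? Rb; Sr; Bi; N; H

N

H is in period 1, group 1; N is in period 2, group 15; Rb is in period 5, group 1; Sr is in period 5, group 2; Bi is in period 6, group 15.
Smaller atoms with higher effective nuclear charge are more electronegative.
These span different periods and groups, so the two trends combine.
Sr > Rb: Sr lies to the right of Rb in period 5, so the across-period effect alone puts Sr higher.
Bi > Sr: period and group pull opposite ways; the across-period shift dominates (2.02 vs 0.95).
H > Bi: period and group pull opposite ways; the down-group shift dominates (2.20 vs 2.02).
N > H: period and group pull opposite ways; the across-period shift dominates (3.04 vs 2.20).
Approximate values (Pauling): H 2.20, N 3.04, Rb 0.82, Sr 0.95, Bi 2.02.
The largest Pauling electronegativity among these belongs to N.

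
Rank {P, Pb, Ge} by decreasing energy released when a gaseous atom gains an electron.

Ge > P > Pb

P is in period 3, group 15; Ge is in period 4, group 14; Pb is in period 6, group 14.
EA tends to increase across a period and decrease down a group, though the pattern is less regular than for IE or radius.
Neither a single period nor a single group — weigh both effects.
P > Pb: both effects reinforce here, so P is clearly the higher of the two.
Ge > P: this pair runs against the simple trend — see the exception note.
Note the exception: Ge has a higher electron affinity than P, contrary to the simple trend — adding an electron to P's half-filled np³ subshell costs electron-pairing energy.
Approximate values (kJ/mol): P 72, Ge 119, Pb 35.
So from highest to lowest: Ge > P > Pb.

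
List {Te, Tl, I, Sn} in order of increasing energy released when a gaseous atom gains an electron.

Tl < Sn < Te < I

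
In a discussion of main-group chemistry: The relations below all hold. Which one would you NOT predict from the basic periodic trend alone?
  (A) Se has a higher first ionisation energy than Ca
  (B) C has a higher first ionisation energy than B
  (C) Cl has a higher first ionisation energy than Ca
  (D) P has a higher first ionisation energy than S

(D)

The general trend: first ionisation energy increases across a period and decreases down a group.
(A) Se (period 4, group 16) vs Ca (period 4, group 2): the stated order agrees with the simple trend.
(B) C (period 2, group 14) vs B (period 2, group 13): the stated order agrees with the simple trend.
(C) Cl (period 3, group 17) vs Ca (period 4, group 2): the stated order agrees with the simple trend.
(D) P (period 3, group 15) vs S (period 3, group 16): the stated order contradicts the simple trend.
The exception is (D): S (3p⁴) ionizes more easily than half-filled P (3p³) because the paired 3p electron in S is pushed out by e⁻–e⁻ repulsion.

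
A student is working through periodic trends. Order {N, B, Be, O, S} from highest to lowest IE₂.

O > N > B > S > Be

The second ionization energy removes an electron from the +1 ion. For each element: N⁺ still has 4 valence electrons; B⁺ still has 2 valence electrons; Be⁺ still has 1 valence electron; O⁺ still has 5 valence electrons; S⁺ still has 5 valence electrons.
All are still removing valence electrons, so compare the +1 ions as you would atoms: IE_2 generally rises across a period (higher Z_eff) and falls down a group (larger shell), subject to the usual subshell exceptions.
Valence configurations: N⁺ [He]2s²2p², B⁺ [He]2s², Be⁺ [He]2s¹, O⁺ [He]2s²2p³, S⁺ [Ne]3s²3p³.
The numbers (kJ/mol): N 2856, B 2427, Be 1757, O 3388, S 2252.
Overall IE_2 order: Be < S < B < N < O.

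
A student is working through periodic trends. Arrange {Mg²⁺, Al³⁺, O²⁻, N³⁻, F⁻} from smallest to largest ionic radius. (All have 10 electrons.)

All of these have 10 electrons, so size is governed by nuclear charge alone: the more protons, the stronger the pull on the same electron cloud, and the smaller the ion.
Nuclear charges: Al³⁺ (Z=13), Mg²⁺ (Z=12), F⁻ (Z=9), O²⁻ (Z=8), N³⁻ (Z=7).
Smallest to largest: Al³⁺ < Mg²⁺ < F⁻ < O²⁻ < N³⁻.

Al³⁺ < Mg²⁺ < F⁻ < O²⁻ < N³⁻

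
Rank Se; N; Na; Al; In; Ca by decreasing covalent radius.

Ca, Na, In, Al, Se, N

N is in period 2, group 15; Na is in period 3, group 1; Al is in period 3, group 13; Ca is in period 4, group 2; Se is in period 4, group 16; In is in period 5, group 13.
Moving right in a period, electrons are added to the same shell under a stronger nuclear pull, so atoms get smaller; moving down, a new shell is opened and atoms get larger.
Here both period and group differ, so the two effects have to be weighed against each other.
Se > N: period and group pull opposite ways; the down-group shift dominates (116 vs 71 pm).
Al > Se: the two effects oppose for this pair; the across-period effect wins (126 vs 116 pm).
In > Al: they share group 13; the group trend gives In the larger value.
Na > In: period and group pull opposite ways; the across-period shift dominates (155 vs 142 pm).
Ca > Na: period and group pull opposite ways; the down-group shift dominates (171 vs 155 pm).
For reference (pm): N 71, Na 155, Al 126, Ca 171, Se 116, In 142.
So from largest to smallest: Ca > Na > In > Al > Se > N.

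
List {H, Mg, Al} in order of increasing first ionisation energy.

H is in period 1, group 1; Mg is in period 3, group 2; Al is in period 3, group 13.
IE₁ increases left→right with effective nuclear charge and decreases top→bottom as the valence shell moves farther out.
These span different periods and groups, so the two trends combine.
Mg > Al: this pair runs against the simple trend — see the exception note.
H > Mg: the two effects oppose for this pair; the down-group effect wins (1312 vs 738 kJ/mol).
Note the exception: Mg has a higher first ionization energy than Al, contrary to the simple trend — Al's single 3p electron is easier to remove than one from Mg's filled 3s².
Tabulated first ionization energy (kJ/mol): H 1312, Mg 738, Al 578.
So from lowest to highest: Al < Mg < H.

Al < Mg < H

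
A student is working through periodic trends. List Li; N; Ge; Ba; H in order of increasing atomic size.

H is in period 1, group 1; Li is in period 2, group 1; N is in period 2, group 15; Ge is in period 4, group 14; Ba is in period 6, group 2.
Across a period the added protons contract the valence shell; down a group each new principal shell makes the atom larger.
Neither a single period nor a single group — weigh both effects.
N > H: the two effects oppose for this pair; the down-group effect wins (71 vs 32 pm).
Ge > N: both effects reinforce here, so Ge is clearly the larger of the two.
Li > Ge: the two effects oppose for this pair; the across-period effect wins (133 vs 121 pm).
Ba > Li: period and group pull opposite ways; the down-group shift dominates (196 vs 133 pm).
For reference (pm): H 32, Li 133, N 71, Ge 121, Ba 196.
So from smallest to largest: H < N < Ge < Li < Ba.

H < N < Ge < Li < Ba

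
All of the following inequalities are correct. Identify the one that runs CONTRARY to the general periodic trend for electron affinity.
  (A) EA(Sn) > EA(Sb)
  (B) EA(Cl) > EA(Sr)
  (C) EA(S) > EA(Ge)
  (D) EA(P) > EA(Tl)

The general trend: electron affinity increases across a period and decreases down a group.
(A) Sn (period 5, group 14) vs Sb (period 5, group 15): the stated order contradicts the simple trend.
(B) Cl (period 3, group 17) vs Sr (period 5, group 2): the stated order agrees with the simple trend.
(C) S (period 3, group 16) vs Ge (period 4, group 14): the stated order agrees with the simple trend.
(D) P (period 3, group 15) vs Tl (period 6, group 13): the stated order agrees with the simple trend.
The exception is (A): adding an electron to Sb's half-filled 5p³ is unfavourable, so Sn has the more exothermic EA.

(A)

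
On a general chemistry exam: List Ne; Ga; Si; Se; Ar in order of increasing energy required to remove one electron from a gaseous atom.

Ga < Si < Se < Ar < Ne

Ne is in period 2, group 18; Si is in period 3, group 14; Ar is in period 3, group 18; Ga is in period 4, group 13; Se is in period 4, group 16.
IE₁ increases left→right with effective nuclear charge and decreases top→bottom as the valence shell moves farther out.
These span different periods and groups, so the two trends combine.
Si > Ga: relative to Ga, both the across-period and down-group shifts push Si's first ionization energy up.
Se > Si: the two effects oppose for this pair; the across-period effect wins (941 vs 786 kJ/mol).
Ar > Se: both effects reinforce here, so Ar is clearly the higher of the two.
Ne > Ar: they share group 18; the group trend gives Ne the larger value.
For reference (kJ/mol): Ne 2081, Si 786, Ar 1521, Ga 579, Se 941.
So from lowest to highest: Ga < Si < Se < Ar < Ne.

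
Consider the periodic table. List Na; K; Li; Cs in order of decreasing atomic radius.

Cs > K > Na > Li

Atomic radius shrinks across a period as nuclear charge pulls the same shell inward, and grows down a group as new shells are added.
All are in group 1, so atomic radius increases down the group.
So from largest to smallest: Cs > K > Na > Li.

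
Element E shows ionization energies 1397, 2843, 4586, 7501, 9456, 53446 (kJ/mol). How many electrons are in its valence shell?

Look for the largest jump between consecutive ionization energies: IE6/IE5 ≈ 5.7, far larger than any earlier ratio.
That jump marks the point where a core electron is being removed. So the atom has 5 valence electrons.

5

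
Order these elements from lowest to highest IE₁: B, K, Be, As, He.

K < B < Be < As < He

Removing the outermost electron gets harder across a period and easier down a group.
These span different periods and groups, so the two trends combine.
B > K: both effects reinforce here, so B is clearly the higher of the two.
Be > B: this pair runs against the simple trend — see the exception note.
As > Be: period and group pull opposite ways; the across-period shift dominates (947 vs 900 kJ/mol).
He > As: relative to As, both the across-period and down-group shifts push He's first ionization energy up.
Note the exception: Be has a higher first ionization energy than B, contrary to the simple trend — removing B's lone 2p electron is easier than breaking Be's filled 2s².
Approximate values (kJ/mol): He 2372, Be 900, B 801, K 419, As 947.
So from lowest to highest: K < B < Be < As < He.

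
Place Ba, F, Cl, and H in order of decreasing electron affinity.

H is in period 1, group 1; F is in period 2, group 17; Cl is in period 3, group 17; Ba is in period 6, group 2.
Adding an electron releases more energy for atoms nearer the top right (short of the noble gases).
Here both period and group differ, so the two effects have to be weighed against each other.
H > Ba: the two effects oppose for this pair; the down-group effect wins (73 vs 14 kJ/mol).
F > H: period and group pull opposite ways; the across-period shift dominates (328 vs 73 kJ/mol).
Cl > F: this pair runs against the simple trend — see the exception note.
Note the exception: Cl has a higher electron affinity than F, contrary to the simple trend — F's small 2p subshell makes the incoming electron feel strong e⁻–e⁻ repulsion, so Cl actually releases more energy on gaining an electron.
Tabulated electron affinity (kJ/mol): H 73, F 328, Cl 349, Ba 14.
So from highest to lowest: Cl > F > H > Ba.

Cl > F > H > Ba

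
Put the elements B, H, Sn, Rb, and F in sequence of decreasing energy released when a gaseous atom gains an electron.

Electron affinity generally becomes more exothermic across a period toward the halogens and less exothermic down a group.
These span different periods and groups, so the two trends combine.
Rb > B: this pair runs against the simple trend — see the exception note.
H > Rb: H sits above Rb in group 1, so the down-group effect alone puts H higher.
Sn > H: period and group pull opposite ways; the across-period shift dominates (107 vs 73 kJ/mol).
F > Sn: relative to Sn, both the across-period and down-group shifts push F's electron affinity up.
Note the exception: Rb has a higher electron affinity than B, contrary to the simple trend — B's ns²np¹ configuration gives only a small electron affinity — the sparsely filled np subshell binds an added electron weakly.
Approximate values (kJ/mol): H 73, B 27, F 328, Rb 47, Sn 107.
So from highest to lowest: F > Sn > H > Rb > B.

F > Sn > H > Rb > B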